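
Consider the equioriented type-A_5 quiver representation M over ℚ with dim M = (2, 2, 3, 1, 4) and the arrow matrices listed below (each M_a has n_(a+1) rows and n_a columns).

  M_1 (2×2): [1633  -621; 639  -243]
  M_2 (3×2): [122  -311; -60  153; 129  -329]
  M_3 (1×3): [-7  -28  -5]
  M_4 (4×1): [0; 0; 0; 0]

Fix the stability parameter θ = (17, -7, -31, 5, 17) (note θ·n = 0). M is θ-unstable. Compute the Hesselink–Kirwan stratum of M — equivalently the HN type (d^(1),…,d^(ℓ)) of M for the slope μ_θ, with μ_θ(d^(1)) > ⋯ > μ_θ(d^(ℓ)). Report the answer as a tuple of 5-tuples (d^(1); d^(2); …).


Barcode: M ≅ I[1,1], I[1,4], I[2,3], I[3,3], I[5,5]^4. HN layers by μ_θ (5 steps, strictly decreasing):
  μ^(1)=17; μ^(2)=5; μ^(3)=-7; μ^(4)=-19; μ^(5)=-31

((1, 0, 0, 0, 4); (0, 0, 0, 1, 0); (1, 1, 1, 0, 0); (0, 1, 1, 0, 0); (0, 0, 1, 0, 0))


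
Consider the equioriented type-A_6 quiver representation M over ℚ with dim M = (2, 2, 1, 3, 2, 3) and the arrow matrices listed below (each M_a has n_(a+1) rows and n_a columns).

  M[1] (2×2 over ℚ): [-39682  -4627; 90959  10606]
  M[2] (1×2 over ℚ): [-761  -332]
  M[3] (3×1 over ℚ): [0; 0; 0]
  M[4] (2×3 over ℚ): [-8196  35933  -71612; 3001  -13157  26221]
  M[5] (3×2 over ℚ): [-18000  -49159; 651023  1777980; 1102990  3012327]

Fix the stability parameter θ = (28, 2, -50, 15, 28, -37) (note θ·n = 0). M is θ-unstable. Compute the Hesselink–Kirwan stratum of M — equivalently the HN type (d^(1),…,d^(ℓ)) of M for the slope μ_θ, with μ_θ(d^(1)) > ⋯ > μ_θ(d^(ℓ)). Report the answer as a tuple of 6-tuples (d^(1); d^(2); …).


Barcode: M ≅ I[1,2], I[1,3], I[4,4], I[4,6]^2, I[6,6]. HN layers by μ_θ (4 steps, strictly decreasing):
  μ^(1)=15; μ^(2)=2; μ^(3)=-20/3; μ^(4)=-37

((1, 1, 0, 1, 0, 0); (0, 0, 0, 2, 2, 2); (1, 1, 1, 0, 0, 0); (0, 0, 0, 0, 0, 1))


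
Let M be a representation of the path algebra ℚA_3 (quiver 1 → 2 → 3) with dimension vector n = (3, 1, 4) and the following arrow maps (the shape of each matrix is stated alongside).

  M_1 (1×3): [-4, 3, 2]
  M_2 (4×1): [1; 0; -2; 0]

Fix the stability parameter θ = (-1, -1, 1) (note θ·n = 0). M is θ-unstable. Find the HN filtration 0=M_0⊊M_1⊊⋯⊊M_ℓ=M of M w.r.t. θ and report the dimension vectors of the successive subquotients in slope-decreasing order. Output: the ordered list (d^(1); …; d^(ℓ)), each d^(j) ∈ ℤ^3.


Interval decomposition of M: I[1,1]^2, I[1,3], I[3,3]^3.
HN type (ℓ=2): μ^(1)=1; μ^(2)=-1

((0, 0, 4); (3, 1, 0))


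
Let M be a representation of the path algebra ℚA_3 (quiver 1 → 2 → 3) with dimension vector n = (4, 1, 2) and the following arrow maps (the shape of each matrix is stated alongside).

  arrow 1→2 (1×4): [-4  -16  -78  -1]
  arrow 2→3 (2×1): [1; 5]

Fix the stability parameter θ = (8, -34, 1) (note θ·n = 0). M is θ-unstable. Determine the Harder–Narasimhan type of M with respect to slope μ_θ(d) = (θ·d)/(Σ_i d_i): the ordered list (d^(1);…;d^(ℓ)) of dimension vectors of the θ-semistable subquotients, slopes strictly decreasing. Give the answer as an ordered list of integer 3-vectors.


Interval decomposition of M: I[1,1]^3, I[1,3], I[3,3].
HN type (ℓ=3): μ^(1)=8; μ^(2)=1; μ^(3)=-13

((3, 0, 0); (0, 0, 2); (1, 1, 0))


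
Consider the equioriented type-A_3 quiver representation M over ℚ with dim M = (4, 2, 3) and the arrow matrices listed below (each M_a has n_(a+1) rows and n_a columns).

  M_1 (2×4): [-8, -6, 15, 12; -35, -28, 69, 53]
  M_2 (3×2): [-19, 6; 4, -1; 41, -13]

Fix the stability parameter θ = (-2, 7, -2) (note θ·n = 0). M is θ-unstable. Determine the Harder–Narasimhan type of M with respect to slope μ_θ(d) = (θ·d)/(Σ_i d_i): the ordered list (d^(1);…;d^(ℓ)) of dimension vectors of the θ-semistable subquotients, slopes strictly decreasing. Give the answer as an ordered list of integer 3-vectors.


Barcode: M ≅ I[1,1]^2, I[1,3]^2, I[3,3]. HN layers by μ_θ (2 steps, strictly decreasing):
  μ^(1)=5/2; μ^(2)=-2

((0, 2, 2); (4, 0, 1))


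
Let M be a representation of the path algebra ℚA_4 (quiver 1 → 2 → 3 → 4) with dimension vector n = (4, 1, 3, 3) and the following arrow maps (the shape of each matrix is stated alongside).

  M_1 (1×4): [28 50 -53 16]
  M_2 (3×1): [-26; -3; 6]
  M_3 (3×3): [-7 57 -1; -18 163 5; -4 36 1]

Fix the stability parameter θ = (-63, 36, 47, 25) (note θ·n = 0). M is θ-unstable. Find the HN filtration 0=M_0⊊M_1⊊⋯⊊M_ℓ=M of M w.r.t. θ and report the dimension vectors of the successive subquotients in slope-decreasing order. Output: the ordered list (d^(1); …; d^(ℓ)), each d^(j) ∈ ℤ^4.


Via rank(M_{q-1}∘⋯∘M_p): M ≅ I[1,1]^3, I[1,4], I[3,4]^2.
μ_θ-semistable layers: μ^(1)=36; μ^(2)=-63

((0, 1, 3, 3); (4, 0, 0, 0))


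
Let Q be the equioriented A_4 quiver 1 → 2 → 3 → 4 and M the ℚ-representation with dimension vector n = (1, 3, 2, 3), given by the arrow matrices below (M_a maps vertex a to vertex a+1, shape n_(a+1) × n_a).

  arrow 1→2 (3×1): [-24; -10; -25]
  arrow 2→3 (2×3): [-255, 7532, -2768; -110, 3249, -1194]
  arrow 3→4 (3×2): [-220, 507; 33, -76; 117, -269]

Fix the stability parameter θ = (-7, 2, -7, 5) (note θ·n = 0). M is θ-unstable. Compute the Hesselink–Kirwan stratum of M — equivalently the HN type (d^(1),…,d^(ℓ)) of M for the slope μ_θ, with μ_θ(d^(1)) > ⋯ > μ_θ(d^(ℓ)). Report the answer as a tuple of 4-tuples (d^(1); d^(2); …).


Barcode: M ≅ I[1,2], I[2,4]^2, I[4,4]. HN layers by μ_θ (4 steps, strictly decreasing):
  μ^(1)=5; μ^(2)=2; μ^(3)=-5/2; μ^(4)=-7

((0, 0, 0, 3); (0, 1, 0, 0); (0, 2, 2, 0); (1, 0, 0, 0))


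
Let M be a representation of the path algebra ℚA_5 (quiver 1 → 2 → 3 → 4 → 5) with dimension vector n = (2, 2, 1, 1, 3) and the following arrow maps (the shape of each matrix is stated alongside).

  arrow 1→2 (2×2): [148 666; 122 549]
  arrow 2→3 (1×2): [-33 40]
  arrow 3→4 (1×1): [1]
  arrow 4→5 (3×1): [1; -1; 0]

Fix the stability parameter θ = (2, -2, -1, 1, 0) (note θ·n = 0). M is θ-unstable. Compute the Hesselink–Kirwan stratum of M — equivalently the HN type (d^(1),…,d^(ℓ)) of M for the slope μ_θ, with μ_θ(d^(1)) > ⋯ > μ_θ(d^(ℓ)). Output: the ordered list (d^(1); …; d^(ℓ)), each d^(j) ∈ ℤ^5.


Interval decomposition of M: I[1,1], I[1,5], I[2,2], I[5,5]^2.
HN type (ℓ=5): μ^(1)=2; μ^(2)=1/2; μ^(3)=0; μ^(4)=-1/3; μ^(5)=-2

((1, 0, 0, 0, 0); (0, 0, 0, 1, 1); (0, 0, 0, 0, 2); (1, 1, 1, 0, 0); (0, 1, 0, 0, 0))


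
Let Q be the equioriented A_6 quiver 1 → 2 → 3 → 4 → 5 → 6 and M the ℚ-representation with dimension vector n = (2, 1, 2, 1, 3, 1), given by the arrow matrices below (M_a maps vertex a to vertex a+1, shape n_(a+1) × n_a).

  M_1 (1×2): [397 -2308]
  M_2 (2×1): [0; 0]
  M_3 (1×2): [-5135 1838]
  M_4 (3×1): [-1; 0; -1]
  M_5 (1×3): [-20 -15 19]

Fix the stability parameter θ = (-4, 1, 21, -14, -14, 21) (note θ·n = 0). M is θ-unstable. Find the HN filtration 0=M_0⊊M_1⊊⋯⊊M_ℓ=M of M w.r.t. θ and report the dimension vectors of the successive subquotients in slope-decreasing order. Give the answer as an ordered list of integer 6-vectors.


Interval decomposition of M: I[1,1], I[1,2], I[3,3], I[3,6], I[5,5]^2.
HN type (ℓ=5): μ^(1)=21; μ^(2)=1; μ^(3)=-7/3; μ^(4)=-4; μ^(5)=-14

((0, 0, 1, 0, 0, 1); (0, 1, 0, 0, 0, 0); (0, 0, 1, 1, 1, 0); (2, 0, 0, 0, 0, 0); (0, 0, 0, 0, 2, 0))


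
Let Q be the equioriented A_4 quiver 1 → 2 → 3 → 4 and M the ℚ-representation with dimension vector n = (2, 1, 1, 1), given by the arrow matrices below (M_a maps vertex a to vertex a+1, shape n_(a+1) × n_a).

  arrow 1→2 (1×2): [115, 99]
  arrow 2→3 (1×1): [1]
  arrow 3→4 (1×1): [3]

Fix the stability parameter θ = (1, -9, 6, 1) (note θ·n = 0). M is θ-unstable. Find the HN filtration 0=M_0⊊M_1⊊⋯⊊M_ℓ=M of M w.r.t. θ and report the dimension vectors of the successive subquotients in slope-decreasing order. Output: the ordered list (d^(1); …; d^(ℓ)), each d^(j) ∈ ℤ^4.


Via rank(M_{q-1}∘⋯∘M_p): M ≅ I[1,1], I[1,4].
μ_θ-semistable layers: μ^(1)=7/2; μ^(2)=1; μ^(3)=-4

((0, 0, 1, 1); (1, 0, 0, 0); (1, 1, 0, 0))


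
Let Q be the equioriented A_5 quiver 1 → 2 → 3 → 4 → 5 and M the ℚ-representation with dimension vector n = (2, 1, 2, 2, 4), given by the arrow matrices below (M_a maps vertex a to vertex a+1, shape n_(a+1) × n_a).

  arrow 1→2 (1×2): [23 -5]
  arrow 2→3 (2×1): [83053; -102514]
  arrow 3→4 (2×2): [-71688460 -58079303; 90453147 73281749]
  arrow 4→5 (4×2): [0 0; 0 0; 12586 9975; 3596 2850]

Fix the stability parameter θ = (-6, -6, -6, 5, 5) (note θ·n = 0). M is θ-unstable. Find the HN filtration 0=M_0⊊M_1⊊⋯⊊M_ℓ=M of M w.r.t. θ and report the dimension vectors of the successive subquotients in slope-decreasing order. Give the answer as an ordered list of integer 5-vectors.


Interval decomposition of M: I[1,1], I[1,5], I[3,4], I[5,5]^3.
HN type (ℓ=2): μ^(1)=5; μ^(2)=-6

((0, 0, 0, 2, 4); (2, 1, 2, 0, 0))


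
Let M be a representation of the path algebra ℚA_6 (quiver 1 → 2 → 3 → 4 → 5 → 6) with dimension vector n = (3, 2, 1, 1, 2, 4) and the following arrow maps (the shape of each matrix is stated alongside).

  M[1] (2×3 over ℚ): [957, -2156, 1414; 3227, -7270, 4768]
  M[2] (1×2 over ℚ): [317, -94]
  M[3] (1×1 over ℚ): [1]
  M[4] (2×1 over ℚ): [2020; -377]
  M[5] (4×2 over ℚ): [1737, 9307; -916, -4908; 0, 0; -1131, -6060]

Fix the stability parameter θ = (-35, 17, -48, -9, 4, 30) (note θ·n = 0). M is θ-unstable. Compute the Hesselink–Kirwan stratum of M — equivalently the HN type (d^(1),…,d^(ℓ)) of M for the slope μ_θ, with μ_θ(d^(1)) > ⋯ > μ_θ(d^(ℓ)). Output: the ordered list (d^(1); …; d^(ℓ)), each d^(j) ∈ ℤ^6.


Interval decomposition of M: I[1,1], I[1,2], I[1,6], I[5,6], I[6,6]^2.
HN type (ℓ=6): μ^(1)=30; μ^(2)=17; μ^(3)=4; μ^(4)=-9; μ^(5)=-31/2; μ^(6)=-35

((0, 0, 0, 0, 0, 4); (0, 1, 0, 0, 0, 0); (0, 0, 0, 0, 2, 0); (0, 0, 0, 1, 0, 0); (0, 1, 1, 0, 0, 0); (3, 0, 0, 0, 0, 0))


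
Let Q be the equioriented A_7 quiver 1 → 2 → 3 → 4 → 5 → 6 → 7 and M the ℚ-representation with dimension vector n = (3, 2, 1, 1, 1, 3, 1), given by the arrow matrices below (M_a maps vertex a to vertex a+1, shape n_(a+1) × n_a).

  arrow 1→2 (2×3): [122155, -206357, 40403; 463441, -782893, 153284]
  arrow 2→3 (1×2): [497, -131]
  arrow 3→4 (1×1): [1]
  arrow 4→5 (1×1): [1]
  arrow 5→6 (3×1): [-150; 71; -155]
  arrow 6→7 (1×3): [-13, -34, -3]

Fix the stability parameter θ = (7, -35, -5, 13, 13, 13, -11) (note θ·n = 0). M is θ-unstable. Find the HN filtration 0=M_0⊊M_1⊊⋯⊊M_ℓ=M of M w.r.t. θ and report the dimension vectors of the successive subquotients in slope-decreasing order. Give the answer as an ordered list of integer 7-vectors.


Barcode: M ≅ I[1,1], I[1,2], I[1,7], I[6,6]^2. HN layers by μ_θ (4 steps, strictly decreasing):
  μ^(1)=13; μ^(2)=7; μ^(3)=-5; μ^(4)=-14

((0, 0, 0, 0, 0, 2, 0); (1, 0, 0, 1, 1, 1, 1); (0, 0, 1, 0, 0, 0, 0); (2, 2, 0, 0, 0, 0, 0))


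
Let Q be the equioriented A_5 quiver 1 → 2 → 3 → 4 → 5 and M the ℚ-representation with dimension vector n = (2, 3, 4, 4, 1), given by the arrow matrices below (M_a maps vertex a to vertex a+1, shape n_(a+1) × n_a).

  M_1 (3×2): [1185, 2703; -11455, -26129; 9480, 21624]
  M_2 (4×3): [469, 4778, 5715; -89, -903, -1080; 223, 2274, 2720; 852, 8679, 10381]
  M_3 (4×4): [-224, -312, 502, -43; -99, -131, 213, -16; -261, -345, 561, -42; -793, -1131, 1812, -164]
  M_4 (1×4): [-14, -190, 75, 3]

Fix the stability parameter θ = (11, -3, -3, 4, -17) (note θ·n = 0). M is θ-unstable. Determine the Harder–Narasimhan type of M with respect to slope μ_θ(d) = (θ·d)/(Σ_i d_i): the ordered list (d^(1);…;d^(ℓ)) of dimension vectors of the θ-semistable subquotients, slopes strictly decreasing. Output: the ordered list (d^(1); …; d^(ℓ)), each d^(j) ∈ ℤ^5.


Via rank(M_{q-1}∘⋯∘M_p): M ≅ I[1,1], I[1,5], I[2,3], I[2,4], I[3,4], I[4,4].
μ_θ-semistable layers: μ^(1)=11; μ^(2)=4; μ^(3)=-8/5; μ^(4)=-3

((1, 0, 0, 0, 0); (0, 0, 0, 3, 0); (1, 1, 1, 1, 1); (0, 2, 3, 0, 0))


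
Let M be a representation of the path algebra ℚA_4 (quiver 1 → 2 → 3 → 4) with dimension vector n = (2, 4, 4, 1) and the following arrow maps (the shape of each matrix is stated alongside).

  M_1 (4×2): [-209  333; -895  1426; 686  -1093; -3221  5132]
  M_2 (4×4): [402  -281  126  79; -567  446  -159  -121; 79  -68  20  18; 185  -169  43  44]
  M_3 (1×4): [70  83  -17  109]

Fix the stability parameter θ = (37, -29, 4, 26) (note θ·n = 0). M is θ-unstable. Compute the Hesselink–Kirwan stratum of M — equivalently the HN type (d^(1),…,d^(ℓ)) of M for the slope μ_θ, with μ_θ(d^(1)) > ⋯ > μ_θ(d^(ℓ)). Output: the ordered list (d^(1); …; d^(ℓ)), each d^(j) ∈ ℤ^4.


Interval decomposition of M: I[1,2], I[1,4], I[2,3]^2, I[3,3].
HN type (ℓ=3): μ^(1)=26; μ^(2)=4; μ^(3)=-29

((0, 0, 0, 1); (2, 2, 4, 0); (0, 2, 0, 0))


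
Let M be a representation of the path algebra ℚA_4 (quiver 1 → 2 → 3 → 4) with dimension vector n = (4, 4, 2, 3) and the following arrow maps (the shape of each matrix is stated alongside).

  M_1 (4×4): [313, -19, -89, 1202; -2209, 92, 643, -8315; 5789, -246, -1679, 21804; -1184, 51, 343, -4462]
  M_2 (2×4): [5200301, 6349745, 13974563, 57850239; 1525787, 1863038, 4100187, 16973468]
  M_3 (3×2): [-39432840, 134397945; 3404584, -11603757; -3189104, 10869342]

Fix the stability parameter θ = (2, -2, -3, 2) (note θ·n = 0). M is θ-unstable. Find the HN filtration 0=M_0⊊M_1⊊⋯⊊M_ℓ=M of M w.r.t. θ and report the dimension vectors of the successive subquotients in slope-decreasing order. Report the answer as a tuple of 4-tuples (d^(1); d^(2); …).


Via rank(M_{q-1}∘⋯∘M_p): M ≅ I[1,2]^2, I[1,3], I[1,4], I[4,4]^2.
μ_θ-semistable layers: μ^(1)=2; μ^(2)=0; μ^(3)=-1

((0, 0, 0, 3); (2, 2, 0, 0); (2, 2, 2, 0))


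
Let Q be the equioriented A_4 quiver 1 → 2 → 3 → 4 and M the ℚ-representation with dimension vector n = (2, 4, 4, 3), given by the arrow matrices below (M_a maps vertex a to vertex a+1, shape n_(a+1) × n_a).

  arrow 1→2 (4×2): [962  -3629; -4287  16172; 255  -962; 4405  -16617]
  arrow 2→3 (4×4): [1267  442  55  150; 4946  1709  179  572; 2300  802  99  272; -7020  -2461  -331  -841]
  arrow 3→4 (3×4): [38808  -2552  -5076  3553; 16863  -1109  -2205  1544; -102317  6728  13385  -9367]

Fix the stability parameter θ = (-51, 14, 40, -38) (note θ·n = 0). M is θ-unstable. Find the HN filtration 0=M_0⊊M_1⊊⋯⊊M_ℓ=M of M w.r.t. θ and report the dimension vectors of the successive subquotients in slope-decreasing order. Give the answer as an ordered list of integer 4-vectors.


Barcode: M ≅ I[1,4]^2, I[2,3], I[2,4]. HN layers by μ_θ (4 steps, strictly decreasing):
  μ^(1)=40; μ^(2)=14; μ^(3)=16/3; μ^(4)=-51

((0, 0, 1, 0); (0, 1, 0, 0); (0, 3, 3, 3); (2, 0, 0, 0))


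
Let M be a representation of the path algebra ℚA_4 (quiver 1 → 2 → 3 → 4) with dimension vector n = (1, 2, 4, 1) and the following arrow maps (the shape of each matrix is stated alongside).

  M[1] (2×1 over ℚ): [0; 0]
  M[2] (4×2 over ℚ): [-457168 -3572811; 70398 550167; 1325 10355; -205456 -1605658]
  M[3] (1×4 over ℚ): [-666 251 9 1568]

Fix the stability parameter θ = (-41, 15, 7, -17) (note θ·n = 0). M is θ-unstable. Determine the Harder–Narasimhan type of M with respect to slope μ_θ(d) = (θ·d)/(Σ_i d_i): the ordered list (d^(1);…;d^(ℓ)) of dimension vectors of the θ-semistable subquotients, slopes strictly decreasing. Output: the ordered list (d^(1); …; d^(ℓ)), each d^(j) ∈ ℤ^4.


Interval decomposition of M: I[1,1], I[2,3], I[2,4], I[3,3]^2.
HN type (ℓ=4): μ^(1)=11; μ^(2)=7; μ^(3)=5/3; μ^(4)=-41

((0, 1, 1, 0); (0, 0, 2, 0); (0, 1, 1, 1); (1, 0, 0, 0))


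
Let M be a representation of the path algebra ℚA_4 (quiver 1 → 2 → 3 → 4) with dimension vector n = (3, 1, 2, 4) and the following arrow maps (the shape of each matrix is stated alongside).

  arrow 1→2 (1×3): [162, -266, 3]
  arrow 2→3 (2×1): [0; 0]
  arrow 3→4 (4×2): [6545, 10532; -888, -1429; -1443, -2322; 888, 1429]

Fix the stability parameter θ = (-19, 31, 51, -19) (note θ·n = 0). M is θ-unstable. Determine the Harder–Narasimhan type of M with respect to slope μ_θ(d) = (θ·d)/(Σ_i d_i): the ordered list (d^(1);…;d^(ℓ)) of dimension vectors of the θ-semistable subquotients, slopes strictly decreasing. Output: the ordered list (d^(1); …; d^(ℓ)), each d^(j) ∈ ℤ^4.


Via rank(M_{q-1}∘⋯∘M_p): M ≅ I[1,1]^2, I[1,2], I[3,4]^2, I[4,4]^2.
μ_θ-semistable layers: μ^(1)=31; μ^(2)=16; μ^(3)=-19

((0, 1, 0, 0); (0, 0, 2, 2); (3, 0, 0, 2))


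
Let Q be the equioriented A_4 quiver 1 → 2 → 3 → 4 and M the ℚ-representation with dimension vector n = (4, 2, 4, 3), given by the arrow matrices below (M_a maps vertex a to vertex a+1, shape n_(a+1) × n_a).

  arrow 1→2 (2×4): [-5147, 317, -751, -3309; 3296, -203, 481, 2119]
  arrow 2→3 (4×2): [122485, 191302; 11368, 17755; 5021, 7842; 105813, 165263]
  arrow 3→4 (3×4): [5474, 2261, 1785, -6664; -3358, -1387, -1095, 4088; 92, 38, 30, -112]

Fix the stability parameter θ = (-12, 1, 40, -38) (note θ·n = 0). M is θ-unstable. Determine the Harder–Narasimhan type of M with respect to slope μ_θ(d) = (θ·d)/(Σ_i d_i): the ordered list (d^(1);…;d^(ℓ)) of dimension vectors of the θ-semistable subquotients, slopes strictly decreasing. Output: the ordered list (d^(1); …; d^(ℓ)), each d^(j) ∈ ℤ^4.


Interval decomposition of M: I[1,1]^2, I[1,3], I[1,4], I[3,3]^2, I[4,4]^2.
HN type (ℓ=4): μ^(1)=40; μ^(2)=1; μ^(3)=-12; μ^(4)=-38

((0, 0, 3, 0); (0, 2, 1, 1); (4, 0, 0, 0); (0, 0, 0, 2))


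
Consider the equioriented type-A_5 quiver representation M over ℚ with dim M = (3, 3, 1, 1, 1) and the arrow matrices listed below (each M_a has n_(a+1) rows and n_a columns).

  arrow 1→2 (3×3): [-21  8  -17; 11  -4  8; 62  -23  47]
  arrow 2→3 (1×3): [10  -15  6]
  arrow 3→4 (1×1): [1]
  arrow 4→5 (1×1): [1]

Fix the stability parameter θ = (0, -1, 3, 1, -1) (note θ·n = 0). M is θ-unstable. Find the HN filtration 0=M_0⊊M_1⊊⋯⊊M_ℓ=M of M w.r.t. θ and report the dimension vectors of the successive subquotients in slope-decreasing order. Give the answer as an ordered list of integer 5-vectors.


Interval decomposition of M: I[1,2]^2, I[1,5].
HN type (ℓ=2): μ^(1)=1; μ^(2)=-1/2

((0, 0, 1, 1, 1); (3, 3, 0, 0, 0))


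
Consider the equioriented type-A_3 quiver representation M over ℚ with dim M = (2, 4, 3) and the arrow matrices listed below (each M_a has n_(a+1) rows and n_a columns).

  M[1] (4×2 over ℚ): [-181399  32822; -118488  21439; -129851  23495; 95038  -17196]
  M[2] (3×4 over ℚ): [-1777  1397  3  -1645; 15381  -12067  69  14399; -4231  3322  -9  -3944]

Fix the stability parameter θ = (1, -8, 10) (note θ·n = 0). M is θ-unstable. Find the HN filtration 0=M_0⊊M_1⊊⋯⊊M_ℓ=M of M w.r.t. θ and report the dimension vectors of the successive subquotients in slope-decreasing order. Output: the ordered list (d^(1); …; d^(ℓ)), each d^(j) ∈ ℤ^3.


Via rank(M_{q-1}∘⋯∘M_p): M ≅ I[1,2], I[1,3], I[2,2], I[2,3], I[3,3].
μ_θ-semistable layers: μ^(1)=10; μ^(2)=-7/2; μ^(3)=-8

((0, 0, 3); (2, 2, 0); (0, 2, 0))


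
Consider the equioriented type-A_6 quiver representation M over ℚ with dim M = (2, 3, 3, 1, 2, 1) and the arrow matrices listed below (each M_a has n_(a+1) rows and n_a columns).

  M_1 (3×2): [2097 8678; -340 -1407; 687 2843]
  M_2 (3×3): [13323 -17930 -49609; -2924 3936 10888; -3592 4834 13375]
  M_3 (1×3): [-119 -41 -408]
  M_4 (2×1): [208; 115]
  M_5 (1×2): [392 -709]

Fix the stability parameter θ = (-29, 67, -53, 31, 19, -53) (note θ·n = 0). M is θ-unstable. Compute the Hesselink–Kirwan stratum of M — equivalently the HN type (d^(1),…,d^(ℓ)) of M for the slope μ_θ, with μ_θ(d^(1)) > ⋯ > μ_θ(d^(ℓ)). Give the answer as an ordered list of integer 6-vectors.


Interval decomposition of M: I[1,3], I[1,6], I[2,2], I[3,3], I[5,5].
HN type (ℓ=6): μ^(1)=67; μ^(2)=19; μ^(3)=7; μ^(4)=11/5; μ^(5)=-29; μ^(6)=-53

((0, 1, 0, 0, 0, 0); (0, 0, 0, 0, 1, 0); (0, 1, 1, 0, 0, 0); (0, 1, 1, 1, 1, 1); (2, 0, 0, 0, 0, 0); (0, 0, 1, 0, 0, 0))


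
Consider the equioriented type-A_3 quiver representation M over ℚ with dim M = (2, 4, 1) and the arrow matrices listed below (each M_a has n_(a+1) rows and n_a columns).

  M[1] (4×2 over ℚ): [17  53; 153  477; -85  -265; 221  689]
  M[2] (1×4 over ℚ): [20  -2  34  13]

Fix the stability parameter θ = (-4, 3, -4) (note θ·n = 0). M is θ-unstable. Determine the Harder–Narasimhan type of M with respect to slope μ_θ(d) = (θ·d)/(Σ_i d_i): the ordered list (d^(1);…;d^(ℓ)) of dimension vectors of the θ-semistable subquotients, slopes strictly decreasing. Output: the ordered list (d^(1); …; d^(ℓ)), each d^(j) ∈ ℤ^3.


Interval decomposition of M: I[1,1], I[1,3], I[2,2]^3.
HN type (ℓ=3): μ^(1)=3; μ^(2)=-1/2; μ^(3)=-4

((0, 3, 0); (0, 1, 1); (2, 0, 0))


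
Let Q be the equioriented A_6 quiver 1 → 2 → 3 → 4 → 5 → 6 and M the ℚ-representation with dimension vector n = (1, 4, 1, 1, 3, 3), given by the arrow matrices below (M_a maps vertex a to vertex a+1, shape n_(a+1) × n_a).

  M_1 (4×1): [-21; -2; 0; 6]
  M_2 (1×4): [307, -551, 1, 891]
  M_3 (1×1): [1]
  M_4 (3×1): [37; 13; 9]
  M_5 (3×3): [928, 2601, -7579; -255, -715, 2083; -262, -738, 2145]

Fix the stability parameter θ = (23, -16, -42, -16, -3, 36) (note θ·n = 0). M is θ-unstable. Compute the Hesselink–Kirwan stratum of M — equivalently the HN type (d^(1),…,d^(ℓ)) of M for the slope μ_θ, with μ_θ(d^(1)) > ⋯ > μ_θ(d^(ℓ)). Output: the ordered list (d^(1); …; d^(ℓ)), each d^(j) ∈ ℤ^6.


Barcode: M ≅ I[1,6], I[2,2]^3, I[5,6]^2. HN layers by μ_θ (4 steps, strictly decreasing):
  μ^(1)=36; μ^(2)=-3; μ^(3)=-51/4; μ^(4)=-16

((0, 0, 0, 0, 0, 3); (0, 0, 0, 0, 3, 0); (1, 1, 1, 1, 0, 0); (0, 3, 0, 0, 0, 0))


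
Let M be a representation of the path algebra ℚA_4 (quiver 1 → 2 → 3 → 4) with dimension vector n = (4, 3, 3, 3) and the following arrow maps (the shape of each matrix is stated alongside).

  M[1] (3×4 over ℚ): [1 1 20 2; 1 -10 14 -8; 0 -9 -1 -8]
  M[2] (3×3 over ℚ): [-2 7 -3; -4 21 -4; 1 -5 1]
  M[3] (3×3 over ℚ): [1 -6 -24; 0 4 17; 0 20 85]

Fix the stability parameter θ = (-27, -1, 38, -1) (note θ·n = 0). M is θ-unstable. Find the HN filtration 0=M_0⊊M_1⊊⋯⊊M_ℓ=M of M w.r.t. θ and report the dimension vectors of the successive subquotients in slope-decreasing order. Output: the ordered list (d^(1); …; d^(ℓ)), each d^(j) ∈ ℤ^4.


Barcode: M ≅ I[1,1], I[1,3], I[1,4]^2, I[4,4]. HN layers by μ_θ (4 steps, strictly decreasing):
  μ^(1)=38; μ^(2)=37/2; μ^(3)=-1; μ^(4)=-27

((0, 0, 1, 0); (0, 0, 2, 2); (0, 3, 0, 1); (4, 0, 0, 0))


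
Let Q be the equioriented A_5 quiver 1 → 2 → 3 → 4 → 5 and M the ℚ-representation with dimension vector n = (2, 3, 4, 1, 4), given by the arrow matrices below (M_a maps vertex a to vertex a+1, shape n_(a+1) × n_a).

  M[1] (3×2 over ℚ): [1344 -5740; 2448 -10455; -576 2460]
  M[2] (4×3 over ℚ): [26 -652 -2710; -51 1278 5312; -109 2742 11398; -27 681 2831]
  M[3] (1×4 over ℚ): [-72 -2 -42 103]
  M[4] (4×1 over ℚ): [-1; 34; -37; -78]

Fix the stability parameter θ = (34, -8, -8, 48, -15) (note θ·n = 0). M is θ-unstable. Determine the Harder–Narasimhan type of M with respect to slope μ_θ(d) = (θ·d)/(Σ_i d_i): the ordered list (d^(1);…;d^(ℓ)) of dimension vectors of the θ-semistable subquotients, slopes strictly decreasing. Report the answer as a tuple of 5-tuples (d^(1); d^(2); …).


Barcode: M ≅ I[1,1], I[1,5], I[2,3]^2, I[3,3], I[5,5]^3. HN layers by μ_θ (5 steps, strictly decreasing):
  μ^(1)=34; μ^(2)=33/2; μ^(3)=6; μ^(4)=-8; μ^(5)=-15

((1, 0, 0, 0, 0); (0, 0, 0, 1, 1); (1, 1, 1, 0, 0); (0, 2, 3, 0, 0); (0, 0, 0, 0, 3))


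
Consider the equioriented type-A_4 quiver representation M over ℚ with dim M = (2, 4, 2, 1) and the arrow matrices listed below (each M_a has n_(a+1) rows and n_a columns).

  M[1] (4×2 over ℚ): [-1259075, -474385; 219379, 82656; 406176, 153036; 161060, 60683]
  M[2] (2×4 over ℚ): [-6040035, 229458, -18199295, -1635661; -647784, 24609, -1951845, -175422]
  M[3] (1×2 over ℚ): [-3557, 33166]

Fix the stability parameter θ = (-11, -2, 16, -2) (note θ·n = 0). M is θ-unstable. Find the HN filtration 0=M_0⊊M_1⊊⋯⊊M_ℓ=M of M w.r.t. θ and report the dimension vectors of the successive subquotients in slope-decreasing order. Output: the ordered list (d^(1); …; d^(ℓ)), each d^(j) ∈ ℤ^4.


Barcode: M ≅ I[1,3], I[1,4], I[2,2]^2. HN layers by μ_θ (4 steps, strictly decreasing):
  μ^(1)=16; μ^(2)=7; μ^(3)=-2; μ^(4)=-11

((0, 0, 1, 0); (0, 0, 1, 1); (0, 4, 0, 0); (2, 0, 0, 0))


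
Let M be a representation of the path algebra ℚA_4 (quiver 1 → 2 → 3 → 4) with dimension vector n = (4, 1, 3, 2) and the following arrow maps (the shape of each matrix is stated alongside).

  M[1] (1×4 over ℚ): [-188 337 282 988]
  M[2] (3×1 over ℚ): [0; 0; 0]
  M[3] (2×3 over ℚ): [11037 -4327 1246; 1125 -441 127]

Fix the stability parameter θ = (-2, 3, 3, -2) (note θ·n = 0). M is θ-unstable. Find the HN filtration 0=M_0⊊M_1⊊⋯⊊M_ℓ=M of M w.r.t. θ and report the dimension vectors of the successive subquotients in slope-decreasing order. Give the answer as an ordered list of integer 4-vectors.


Barcode: M ≅ I[1,1]^3, I[1,2], I[3,3], I[3,4]^2. HN layers by μ_θ (3 steps, strictly decreasing):
  μ^(1)=3; μ^(2)=1/2; μ^(3)=-2

((0, 1, 1, 0); (0, 0, 2, 2); (4, 0, 0, 0))


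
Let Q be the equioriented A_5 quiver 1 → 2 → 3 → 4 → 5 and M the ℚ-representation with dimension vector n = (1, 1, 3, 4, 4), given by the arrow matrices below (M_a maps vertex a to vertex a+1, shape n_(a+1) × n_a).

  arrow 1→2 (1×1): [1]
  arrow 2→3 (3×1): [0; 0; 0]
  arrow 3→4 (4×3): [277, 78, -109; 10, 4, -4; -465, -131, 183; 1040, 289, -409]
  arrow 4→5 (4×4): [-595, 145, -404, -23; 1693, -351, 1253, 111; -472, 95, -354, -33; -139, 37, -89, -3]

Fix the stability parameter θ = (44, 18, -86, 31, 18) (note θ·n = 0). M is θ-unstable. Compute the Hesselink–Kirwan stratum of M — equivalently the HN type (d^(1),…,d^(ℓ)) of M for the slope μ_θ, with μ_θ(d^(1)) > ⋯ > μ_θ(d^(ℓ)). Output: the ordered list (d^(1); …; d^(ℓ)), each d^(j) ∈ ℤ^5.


Via rank(M_{q-1}∘⋯∘M_p): M ≅ I[1,2], I[3,5]^3, I[4,5].
μ_θ-semistable layers: μ^(1)=31; μ^(2)=49/2; μ^(3)=-86

((1, 1, 0, 0, 0); (0, 0, 0, 4, 4); (0, 0, 3, 0, 0))


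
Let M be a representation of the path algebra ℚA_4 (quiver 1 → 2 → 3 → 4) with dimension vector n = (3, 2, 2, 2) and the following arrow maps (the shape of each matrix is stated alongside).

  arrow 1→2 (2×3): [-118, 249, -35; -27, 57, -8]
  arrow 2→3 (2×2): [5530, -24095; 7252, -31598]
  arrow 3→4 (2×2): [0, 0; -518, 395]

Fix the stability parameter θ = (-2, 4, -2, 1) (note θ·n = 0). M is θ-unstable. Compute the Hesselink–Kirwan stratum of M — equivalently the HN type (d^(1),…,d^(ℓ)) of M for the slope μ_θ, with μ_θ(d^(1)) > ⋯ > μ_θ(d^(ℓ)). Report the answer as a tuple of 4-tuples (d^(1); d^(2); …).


Barcode: M ≅ I[1,1], I[1,2], I[1,3], I[3,4], I[4,4]. HN layers by μ_θ (3 steps, strictly decreasing):
  μ^(1)=4; μ^(2)=1; μ^(3)=-2

((0, 1, 0, 0); (0, 1, 1, 2); (3, 0, 1, 0))


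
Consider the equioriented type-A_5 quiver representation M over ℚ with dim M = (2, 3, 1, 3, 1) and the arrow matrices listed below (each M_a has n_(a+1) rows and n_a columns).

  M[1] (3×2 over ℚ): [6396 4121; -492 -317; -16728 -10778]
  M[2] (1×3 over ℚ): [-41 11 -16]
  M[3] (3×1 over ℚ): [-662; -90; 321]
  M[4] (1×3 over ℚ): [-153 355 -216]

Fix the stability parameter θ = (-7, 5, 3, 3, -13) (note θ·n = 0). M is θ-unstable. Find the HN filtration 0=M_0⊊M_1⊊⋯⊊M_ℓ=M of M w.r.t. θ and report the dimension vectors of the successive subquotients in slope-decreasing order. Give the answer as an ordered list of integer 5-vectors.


Barcode: M ≅ I[1,1], I[1,2], I[2,2], I[2,4], I[4,4], I[4,5]. HN layers by μ_θ (5 steps, strictly decreasing):
  μ^(1)=5; μ^(2)=11/3; μ^(3)=3; μ^(4)=-5; μ^(5)=-7

((0, 2, 0, 0, 0); (0, 1, 1, 1, 0); (0, 0, 0, 1, 0); (0, 0, 0, 1, 1); (2, 0, 0, 0, 0))


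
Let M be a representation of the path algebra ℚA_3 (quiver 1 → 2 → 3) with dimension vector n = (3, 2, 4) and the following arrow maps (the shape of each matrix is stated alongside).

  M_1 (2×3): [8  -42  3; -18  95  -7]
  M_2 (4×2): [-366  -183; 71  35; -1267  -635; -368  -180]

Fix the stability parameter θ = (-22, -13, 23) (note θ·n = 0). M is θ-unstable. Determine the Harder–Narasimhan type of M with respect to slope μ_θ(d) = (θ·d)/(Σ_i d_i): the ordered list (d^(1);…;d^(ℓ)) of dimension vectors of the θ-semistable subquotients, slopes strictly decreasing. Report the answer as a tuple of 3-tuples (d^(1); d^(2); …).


Interval decomposition of M: I[1,1], I[1,3]^2, I[3,3]^2.
HN type (ℓ=3): μ^(1)=23; μ^(2)=-13; μ^(3)=-22

((0, 0, 4); (0, 2, 0); (3, 0, 0))


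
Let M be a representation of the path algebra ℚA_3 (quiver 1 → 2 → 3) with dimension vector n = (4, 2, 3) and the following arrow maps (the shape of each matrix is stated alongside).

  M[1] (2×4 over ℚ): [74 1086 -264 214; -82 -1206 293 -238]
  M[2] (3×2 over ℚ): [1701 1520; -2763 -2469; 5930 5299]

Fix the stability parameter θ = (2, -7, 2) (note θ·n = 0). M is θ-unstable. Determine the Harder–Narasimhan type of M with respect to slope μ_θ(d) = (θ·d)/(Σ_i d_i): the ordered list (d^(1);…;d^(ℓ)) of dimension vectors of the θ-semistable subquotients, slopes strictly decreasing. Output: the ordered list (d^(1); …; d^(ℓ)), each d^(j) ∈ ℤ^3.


Barcode: M ≅ I[1,1]^2, I[1,3]^2, I[3,3]. HN layers by μ_θ (2 steps, strictly decreasing):
  μ^(1)=2; μ^(2)=-5/2

((2, 0, 3); (2, 2, 0))


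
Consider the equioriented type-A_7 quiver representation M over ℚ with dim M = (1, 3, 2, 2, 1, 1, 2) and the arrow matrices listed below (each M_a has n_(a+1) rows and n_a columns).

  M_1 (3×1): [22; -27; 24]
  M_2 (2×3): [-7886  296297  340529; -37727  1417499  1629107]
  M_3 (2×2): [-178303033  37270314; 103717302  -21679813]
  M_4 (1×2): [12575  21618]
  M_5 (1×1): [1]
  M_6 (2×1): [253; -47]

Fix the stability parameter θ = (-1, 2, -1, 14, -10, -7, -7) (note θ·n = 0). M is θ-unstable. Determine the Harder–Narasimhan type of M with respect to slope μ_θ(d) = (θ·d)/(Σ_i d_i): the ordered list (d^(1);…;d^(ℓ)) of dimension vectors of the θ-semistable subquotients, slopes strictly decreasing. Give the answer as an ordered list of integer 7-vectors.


Interval decomposition of M: I[1,7], I[2,2], I[2,4], I[7,7].
HN type (ℓ=5): μ^(1)=14; μ^(2)=2; μ^(3)=1/2; μ^(4)=-10/7; μ^(5)=-7

((0, 0, 0, 1, 0, 0, 0); (0, 1, 0, 0, 0, 0, 0); (0, 1, 1, 0, 0, 0, 0); (1, 1, 1, 1, 1, 1, 1); (0, 0, 0, 0, 0, 0, 1))


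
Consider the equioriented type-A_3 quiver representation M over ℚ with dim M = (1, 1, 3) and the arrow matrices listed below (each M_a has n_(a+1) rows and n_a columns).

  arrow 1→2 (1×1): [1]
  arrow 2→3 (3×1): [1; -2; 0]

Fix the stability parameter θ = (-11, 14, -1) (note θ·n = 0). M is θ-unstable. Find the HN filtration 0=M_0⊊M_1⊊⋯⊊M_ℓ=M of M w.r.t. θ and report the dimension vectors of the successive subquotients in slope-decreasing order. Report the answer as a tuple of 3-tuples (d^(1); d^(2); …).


Barcode: M ≅ I[1,3], I[3,3]^2. HN layers by μ_θ (3 steps, strictly decreasing):
  μ^(1)=13/2; μ^(2)=-1; μ^(3)=-11

((0, 1, 1); (0, 0, 2); (1, 0, 0))


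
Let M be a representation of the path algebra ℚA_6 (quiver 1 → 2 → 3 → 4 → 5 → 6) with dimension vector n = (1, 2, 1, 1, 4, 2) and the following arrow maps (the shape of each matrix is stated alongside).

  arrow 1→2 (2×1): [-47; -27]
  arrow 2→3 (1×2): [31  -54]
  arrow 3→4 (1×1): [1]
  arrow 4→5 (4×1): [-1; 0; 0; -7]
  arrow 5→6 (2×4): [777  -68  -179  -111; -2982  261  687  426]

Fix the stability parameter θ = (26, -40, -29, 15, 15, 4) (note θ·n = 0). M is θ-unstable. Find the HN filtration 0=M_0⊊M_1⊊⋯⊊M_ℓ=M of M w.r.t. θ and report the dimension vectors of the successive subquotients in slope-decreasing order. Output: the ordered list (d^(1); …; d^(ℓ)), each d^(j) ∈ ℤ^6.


Barcode: M ≅ I[1,5], I[2,2], I[5,5], I[5,6]^2. HN layers by μ_θ (4 steps, strictly decreasing):
  μ^(1)=15; μ^(2)=19/2; μ^(3)=-43/3; μ^(4)=-40

((0, 0, 0, 1, 2, 0); (0, 0, 0, 0, 2, 2); (1, 1, 1, 0, 0, 0); (0, 1, 0, 0, 0, 0))


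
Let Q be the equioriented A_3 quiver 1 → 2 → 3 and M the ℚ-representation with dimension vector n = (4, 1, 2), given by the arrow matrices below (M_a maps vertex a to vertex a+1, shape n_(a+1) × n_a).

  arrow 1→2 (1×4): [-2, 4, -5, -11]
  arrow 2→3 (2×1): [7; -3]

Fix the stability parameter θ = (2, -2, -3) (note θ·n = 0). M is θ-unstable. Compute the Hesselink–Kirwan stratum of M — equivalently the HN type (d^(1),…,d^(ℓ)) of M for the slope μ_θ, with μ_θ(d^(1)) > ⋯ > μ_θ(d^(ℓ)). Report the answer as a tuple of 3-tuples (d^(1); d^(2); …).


Via rank(M_{q-1}∘⋯∘M_p): M ≅ I[1,1]^3, I[1,3], I[3,3].
μ_θ-semistable layers: μ^(1)=2; μ^(2)=-1; μ^(3)=-3

((3, 0, 0); (1, 1, 1); (0, 0, 1))


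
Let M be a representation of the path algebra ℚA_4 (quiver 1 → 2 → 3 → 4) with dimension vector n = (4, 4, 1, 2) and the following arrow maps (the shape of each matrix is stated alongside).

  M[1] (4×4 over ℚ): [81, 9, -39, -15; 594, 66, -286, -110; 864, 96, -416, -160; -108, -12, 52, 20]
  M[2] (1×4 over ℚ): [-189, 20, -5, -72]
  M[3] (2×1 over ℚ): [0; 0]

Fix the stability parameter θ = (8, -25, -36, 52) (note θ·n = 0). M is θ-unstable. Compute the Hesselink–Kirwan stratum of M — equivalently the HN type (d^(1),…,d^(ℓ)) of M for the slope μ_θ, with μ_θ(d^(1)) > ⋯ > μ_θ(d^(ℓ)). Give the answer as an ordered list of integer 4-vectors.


Via rank(M_{q-1}∘⋯∘M_p): M ≅ I[1,1]^3, I[1,3], I[2,2]^3, I[4,4]^2.
μ_θ-semistable layers: μ^(1)=52; μ^(2)=8; μ^(3)=-53/3; μ^(4)=-25

((0, 0, 0, 2); (3, 0, 0, 0); (1, 1, 1, 0); (0, 3, 0, 0))


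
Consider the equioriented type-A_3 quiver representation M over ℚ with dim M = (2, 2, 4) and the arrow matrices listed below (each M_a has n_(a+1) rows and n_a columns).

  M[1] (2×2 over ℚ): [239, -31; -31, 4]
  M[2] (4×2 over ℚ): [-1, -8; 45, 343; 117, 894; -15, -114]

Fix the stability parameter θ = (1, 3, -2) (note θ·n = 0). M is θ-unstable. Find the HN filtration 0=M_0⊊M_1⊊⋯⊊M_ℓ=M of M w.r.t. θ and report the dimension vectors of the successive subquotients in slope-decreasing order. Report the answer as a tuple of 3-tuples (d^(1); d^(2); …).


Barcode: M ≅ I[1,3]^2, I[3,3]^2. HN layers by μ_θ (2 steps, strictly decreasing):
  μ^(1)=2/3; μ^(2)=-2

((2, 2, 2); (0, 0, 2))


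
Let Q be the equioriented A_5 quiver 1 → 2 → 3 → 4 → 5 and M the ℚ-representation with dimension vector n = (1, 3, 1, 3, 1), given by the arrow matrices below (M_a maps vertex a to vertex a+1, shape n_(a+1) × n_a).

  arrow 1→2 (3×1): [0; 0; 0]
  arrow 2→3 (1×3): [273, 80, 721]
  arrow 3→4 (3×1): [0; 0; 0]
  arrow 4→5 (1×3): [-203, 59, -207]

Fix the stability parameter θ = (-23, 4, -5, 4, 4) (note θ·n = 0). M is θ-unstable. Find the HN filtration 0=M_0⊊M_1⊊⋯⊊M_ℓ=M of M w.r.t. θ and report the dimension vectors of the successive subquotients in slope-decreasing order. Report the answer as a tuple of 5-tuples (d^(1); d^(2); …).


Barcode: M ≅ I[1,1], I[2,2]^2, I[2,3], I[4,4]^2, I[4,5]. HN layers by μ_θ (3 steps, strictly decreasing):
  μ^(1)=4; μ^(2)=-1/2; μ^(3)=-23

((0, 2, 0, 3, 1); (0, 1, 1, 0, 0); (1, 0, 0, 0, 0))


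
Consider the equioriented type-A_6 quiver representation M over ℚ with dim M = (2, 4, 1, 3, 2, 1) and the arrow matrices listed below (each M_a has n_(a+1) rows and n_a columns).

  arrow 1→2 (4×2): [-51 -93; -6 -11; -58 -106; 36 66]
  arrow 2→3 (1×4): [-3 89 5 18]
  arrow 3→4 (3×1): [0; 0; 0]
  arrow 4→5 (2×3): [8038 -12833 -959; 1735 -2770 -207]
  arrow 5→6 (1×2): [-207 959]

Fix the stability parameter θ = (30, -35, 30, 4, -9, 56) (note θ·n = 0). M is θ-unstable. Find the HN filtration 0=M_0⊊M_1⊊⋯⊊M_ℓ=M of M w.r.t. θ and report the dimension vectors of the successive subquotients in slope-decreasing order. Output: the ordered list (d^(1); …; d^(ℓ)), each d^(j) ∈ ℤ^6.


Barcode: M ≅ I[1,2], I[1,3], I[2,2]^2, I[4,4], I[4,5], I[4,6]. HN layers by μ_θ (5 steps, strictly decreasing):
  μ^(1)=56; μ^(2)=30; μ^(3)=4; μ^(4)=-5/2; μ^(5)=-35

((0, 0, 0, 0, 0, 1); (0, 0, 1, 0, 0, 0); (0, 0, 0, 1, 0, 0); (2, 2, 0, 2, 2, 0); (0, 2, 0, 0, 0, 0))


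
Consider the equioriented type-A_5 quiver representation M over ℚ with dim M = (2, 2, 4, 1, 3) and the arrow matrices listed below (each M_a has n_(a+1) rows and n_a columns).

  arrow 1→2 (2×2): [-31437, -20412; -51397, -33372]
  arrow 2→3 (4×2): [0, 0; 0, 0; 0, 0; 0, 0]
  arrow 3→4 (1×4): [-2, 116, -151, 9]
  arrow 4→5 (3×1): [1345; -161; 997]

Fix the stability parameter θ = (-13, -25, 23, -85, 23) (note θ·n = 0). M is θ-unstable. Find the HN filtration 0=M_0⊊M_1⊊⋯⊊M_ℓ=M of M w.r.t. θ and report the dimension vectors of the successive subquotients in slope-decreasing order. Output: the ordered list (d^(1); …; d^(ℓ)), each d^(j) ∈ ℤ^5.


Via rank(M_{q-1}∘⋯∘M_p): M ≅ I[1,1], I[1,2], I[2,2], I[3,3]^3, I[3,5], I[5,5]^2.
μ_θ-semistable layers: μ^(1)=23; μ^(2)=-13; μ^(3)=-19; μ^(4)=-25; μ^(5)=-31

((0, 0, 3, 0, 3); (1, 0, 0, 0, 0); (1, 1, 0, 0, 0); (0, 1, 0, 0, 0); (0, 0, 1, 1, 0))


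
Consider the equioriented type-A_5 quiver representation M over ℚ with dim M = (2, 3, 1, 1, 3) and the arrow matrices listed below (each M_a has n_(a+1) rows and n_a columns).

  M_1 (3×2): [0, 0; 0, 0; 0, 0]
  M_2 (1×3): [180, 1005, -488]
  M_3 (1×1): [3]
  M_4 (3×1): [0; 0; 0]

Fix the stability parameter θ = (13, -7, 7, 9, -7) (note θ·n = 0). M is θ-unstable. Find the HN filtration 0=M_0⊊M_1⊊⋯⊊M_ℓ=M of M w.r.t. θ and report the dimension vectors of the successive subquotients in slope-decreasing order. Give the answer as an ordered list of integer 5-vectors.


Interval decomposition of M: I[1,1]^2, I[2,2]^2, I[2,4], I[5,5]^3.
HN type (ℓ=4): μ^(1)=13; μ^(2)=9; μ^(3)=7; μ^(4)=-7

((2, 0, 0, 0, 0); (0, 0, 0, 1, 0); (0, 0, 1, 0, 0); (0, 3, 0, 0, 3))


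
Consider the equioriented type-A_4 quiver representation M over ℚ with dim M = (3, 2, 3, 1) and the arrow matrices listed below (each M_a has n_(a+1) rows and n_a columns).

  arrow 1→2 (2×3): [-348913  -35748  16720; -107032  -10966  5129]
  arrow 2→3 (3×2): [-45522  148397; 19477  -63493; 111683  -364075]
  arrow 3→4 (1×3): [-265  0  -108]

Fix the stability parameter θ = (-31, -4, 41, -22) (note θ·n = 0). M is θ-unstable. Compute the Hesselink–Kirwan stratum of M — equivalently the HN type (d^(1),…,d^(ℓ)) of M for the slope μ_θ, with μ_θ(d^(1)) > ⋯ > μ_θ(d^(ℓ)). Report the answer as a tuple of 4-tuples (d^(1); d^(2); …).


Via rank(M_{q-1}∘⋯∘M_p): M ≅ I[1,1], I[1,3], I[1,4], I[3,3].
μ_θ-semistable layers: μ^(1)=41; μ^(2)=19/2; μ^(3)=-4; μ^(4)=-31

((0, 0, 2, 0); (0, 0, 1, 1); (0, 2, 0, 0); (3, 0, 0, 0))


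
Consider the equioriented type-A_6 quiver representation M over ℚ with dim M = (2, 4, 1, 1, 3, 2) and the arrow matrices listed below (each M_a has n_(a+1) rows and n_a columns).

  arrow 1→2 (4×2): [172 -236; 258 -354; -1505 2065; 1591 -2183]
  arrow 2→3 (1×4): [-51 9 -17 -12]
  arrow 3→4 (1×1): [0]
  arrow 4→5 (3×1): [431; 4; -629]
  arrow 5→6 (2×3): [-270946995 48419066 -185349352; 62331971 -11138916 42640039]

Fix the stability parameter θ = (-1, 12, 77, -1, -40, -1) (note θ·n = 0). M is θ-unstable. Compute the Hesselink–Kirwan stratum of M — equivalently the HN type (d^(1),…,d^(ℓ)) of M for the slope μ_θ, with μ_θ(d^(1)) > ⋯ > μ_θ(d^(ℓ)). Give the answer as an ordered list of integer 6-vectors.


Interval decomposition of M: I[1,1], I[1,3], I[2,2]^3, I[4,6], I[5,5], I[5,6].
HN type (ℓ=5): μ^(1)=77; μ^(2)=12; μ^(3)=-1; μ^(4)=-41/2; μ^(5)=-40

((0, 0, 1, 0, 0, 0); (0, 4, 0, 0, 0, 0); (2, 0, 0, 0, 0, 2); (0, 0, 0, 1, 1, 0); (0, 0, 0, 0, 2, 0))
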